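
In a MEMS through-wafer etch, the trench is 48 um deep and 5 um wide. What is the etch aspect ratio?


Step 1: AR = depth / width
Step 2: AR = 48 / 5
AR = 9.6


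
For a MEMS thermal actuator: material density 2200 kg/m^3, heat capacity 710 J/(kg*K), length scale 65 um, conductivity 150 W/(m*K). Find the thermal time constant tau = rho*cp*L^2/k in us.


Step 1: Convert L to m: L = 65e-6 m
Step 2: L^2 = (65e-6)^2 = 4.225e-09 m^2
Step 3: tau = 2200 * 710 * 4.225e-09 / 150 = 4.399633e-05 s
Step 4: Convert to microseconds (multiply by 1e6).
tau = 43.996 us


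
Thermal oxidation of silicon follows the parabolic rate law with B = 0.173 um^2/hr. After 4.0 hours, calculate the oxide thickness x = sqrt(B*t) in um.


Step 1: Compute B*t = 0.173 * 4.0 = 0.692
Step 2: x = sqrt(0.692)
x = 0.832 um


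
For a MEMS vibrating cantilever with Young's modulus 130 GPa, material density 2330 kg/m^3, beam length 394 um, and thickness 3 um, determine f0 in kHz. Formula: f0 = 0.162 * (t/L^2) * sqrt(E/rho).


Step 1: Convert units to SI.
t_SI = 3e-6 m, L_SI = 394e-6 m
Step 2: Calculate sqrt(E/rho).
sqrt(130e9 / 2330) = 7469.54 m/s
Step 3: Compute f0.
f0 = 0.162 * 3e-6 / (394e-6)^2 * 7469.54 = 23385.0 Hz = 23.39 kHz


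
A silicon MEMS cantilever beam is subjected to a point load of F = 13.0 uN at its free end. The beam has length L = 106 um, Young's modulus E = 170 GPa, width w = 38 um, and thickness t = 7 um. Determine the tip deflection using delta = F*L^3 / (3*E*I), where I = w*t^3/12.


Step 1: Calculate the second moment of area.
I = w * t^3 / 12 = 38 * 7^3 / 12 = 1086.1667 um^4
Step 2: Convert E to consistent units (1 GPa = 1000 uN/um^2).
E = 170 GPa = 170000 uN/um^2
Step 3: Calculate tip deflection.
delta = F * L^3 / (3 * E * I)
delta = 13.0 * 106^3 / (3 * 170000 * 1086.1667)
delta = 0.028 um


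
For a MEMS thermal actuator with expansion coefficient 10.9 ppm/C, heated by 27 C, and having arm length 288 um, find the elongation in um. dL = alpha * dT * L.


Step 1: Convert CTE: alpha = 10.9 ppm/C = 10.9e-6 /C
Step 2: dL = 10.9e-6 * 27 * 288
dL = 0.0848 um


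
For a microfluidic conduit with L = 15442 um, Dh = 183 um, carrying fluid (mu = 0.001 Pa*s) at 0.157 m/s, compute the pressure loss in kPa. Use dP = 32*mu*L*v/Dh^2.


Step 1: Convert to SI: L = 15442e-6 m, Dh = 183e-6 m
Step 2: dP = 32 * 0.001 * 15442e-6 * 0.157 / (183e-6)^2
Step 3: dP = 2316.60 Pa
Step 4: Convert to kPa: dP = 2.32 kPa


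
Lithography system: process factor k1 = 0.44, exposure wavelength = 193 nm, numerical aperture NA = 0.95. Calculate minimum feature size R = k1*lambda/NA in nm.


Step 1: Identify values: k1 = 0.44, lambda = 193 nm, NA = 0.95
Step 2: R = k1 * lambda / NA
R = 0.44 * 193 / 0.95
R = 89.4 nm


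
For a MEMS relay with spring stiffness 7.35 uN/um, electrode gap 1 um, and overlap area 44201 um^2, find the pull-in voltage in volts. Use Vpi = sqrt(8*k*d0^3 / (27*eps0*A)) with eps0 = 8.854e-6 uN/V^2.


Step 1: Compute numerator: 8 * k * d0^3 = 8 * 7.35 * 1^3 = 58.8
Step 2: Compute denominator: 27 * eps0 * A = 27 * 8.854e-6 * 44201 = 10.566603
Step 3: Vpi = sqrt(58.8 / 10.566603)
Vpi = 2.36 V


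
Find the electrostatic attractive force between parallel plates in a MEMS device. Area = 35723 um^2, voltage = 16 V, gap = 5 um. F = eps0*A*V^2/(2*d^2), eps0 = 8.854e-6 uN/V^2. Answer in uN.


Step 1: Identify parameters.
eps0 = 8.854e-6 uN/V^2, A = 35723 um^2, V = 16 V, d = 5 um
Step 2: Compute V^2 = 16^2 = 256
Step 3: Compute d^2 = 5^2 = 25
Step 4: F = 0.5 * 8.854e-6 * 35723 * 256 / 25
F = 1.619 uN


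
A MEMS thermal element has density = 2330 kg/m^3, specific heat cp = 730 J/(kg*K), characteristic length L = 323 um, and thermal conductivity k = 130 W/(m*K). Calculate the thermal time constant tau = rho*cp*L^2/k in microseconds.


Step 1: Convert L to m: L = 323e-6 m
Step 2: L^2 = (323e-6)^2 = 1.04329e-07 m^2
Step 3: tau = 2330 * 730 * 1.04329e-07 / 130 = 1.36502459e-03 s
Step 4: Convert to microseconds (multiply by 1e6).
tau = 1365.025 us


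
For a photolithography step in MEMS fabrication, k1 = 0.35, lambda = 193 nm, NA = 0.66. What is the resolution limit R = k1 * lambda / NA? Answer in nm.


Step 1: Identify values: k1 = 0.35, lambda = 193 nm, NA = 0.66
Step 2: R = k1 * lambda / NA
R = 0.35 * 193 / 0.66
R = 102.3 nm


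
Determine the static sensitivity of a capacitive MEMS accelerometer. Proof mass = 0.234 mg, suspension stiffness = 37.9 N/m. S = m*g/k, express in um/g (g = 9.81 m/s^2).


Step 1: Convert mass: m = 0.234 mg = 2.34e-07 kg
Step 2: S = m * g / k = 2.34e-07 * 9.81 / 37.9
Step 3: S = 6.06e-08 m/g
Step 4: Convert to um/g: S = 0.061 um/g


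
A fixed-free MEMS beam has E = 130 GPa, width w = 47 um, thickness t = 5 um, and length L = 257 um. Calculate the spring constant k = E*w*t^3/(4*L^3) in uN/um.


Step 1: Convert E to consistent units (1 GPa = 1000 uN/um^2).
E = 130 GPa = 130000 uN/um^2
Step 2: Compute t^3 = 5^3 = 125
Step 3: Compute L^3 = 257^3 = 16974593
Step 4: k = 130000 * 47 * 125 / (4 * 16974593)
k = 11.2484 uN/um


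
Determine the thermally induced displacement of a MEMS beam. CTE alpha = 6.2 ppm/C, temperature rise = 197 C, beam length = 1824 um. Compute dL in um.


Step 1: Convert CTE: alpha = 6.2 ppm/C = 6.2e-6 /C
Step 2: dL = 6.2e-6 * 197 * 1824
dL = 2.2278 um


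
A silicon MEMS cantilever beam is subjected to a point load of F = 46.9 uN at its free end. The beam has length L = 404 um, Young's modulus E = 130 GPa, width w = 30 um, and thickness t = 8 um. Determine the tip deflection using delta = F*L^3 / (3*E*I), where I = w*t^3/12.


Step 1: Calculate the second moment of area.
I = w * t^3 / 12 = 30 * 8^3 / 12 = 1280.0 um^4
Step 2: Convert E to consistent units (1 GPa = 1000 uN/um^2).
E = 130 GPa = 130000 uN/um^2
Step 3: Calculate tip deflection.
delta = F * L^3 / (3 * E * I)
delta = 46.9 * 404^3 / (3 * 130000 * 1280.0)
delta = 6.195 um


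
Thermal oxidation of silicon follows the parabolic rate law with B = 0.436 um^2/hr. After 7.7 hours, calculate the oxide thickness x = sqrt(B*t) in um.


Step 1: Compute B*t = 0.436 * 7.7 = 3.3572
Step 2: x = sqrt(3.3572)
x = 1.832 um


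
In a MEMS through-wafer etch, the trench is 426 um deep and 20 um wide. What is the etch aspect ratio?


Step 1: AR = depth / width
Step 2: AR = 426 / 20
AR = 21.3


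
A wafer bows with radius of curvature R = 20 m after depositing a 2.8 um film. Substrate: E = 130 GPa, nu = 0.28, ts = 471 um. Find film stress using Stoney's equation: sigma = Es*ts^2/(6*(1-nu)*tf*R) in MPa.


Step 1: Compute numerator: Es * ts^2 = 130 * 471^2 = 28839330 (GPa*um^2)
Step 2: Compute denominator (R in um): 6*(1-nu)*tf*R = 6*0.72*2.8*20e6 = 241920000.0 (um^2)
Step 3: sigma (GPa) = 28839330 / 241920000.0 = 1.1921e-01 GPa
Step 4: Convert to MPa (x1000): sigma = 119.2 MPa


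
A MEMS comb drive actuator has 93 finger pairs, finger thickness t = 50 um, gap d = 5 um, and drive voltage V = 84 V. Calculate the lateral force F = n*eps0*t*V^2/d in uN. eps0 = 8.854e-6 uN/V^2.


Step 1: Parameters: n=93, eps0=8.854e-6 uN/V^2, t=50 um, V=84 V, d=5 um
Step 2: V^2 = 7056
Step 3: F = 93 * 8.854e-6 * 50 * 7056 / 5
F = 58.101 uN


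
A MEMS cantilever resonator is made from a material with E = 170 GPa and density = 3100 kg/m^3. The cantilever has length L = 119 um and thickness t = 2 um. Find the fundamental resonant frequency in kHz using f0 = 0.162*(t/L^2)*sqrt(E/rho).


Step 1: Convert units to SI.
t_SI = 2e-6 m, L_SI = 119e-6 m
Step 2: Calculate sqrt(E/rho).
sqrt(170e9 / 3100) = 7405.32 m/s
Step 3: Compute f0.
f0 = 0.162 * 2e-6 / (119e-6)^2 * 7405.32 = 169431.8 Hz = 169.43 kHz


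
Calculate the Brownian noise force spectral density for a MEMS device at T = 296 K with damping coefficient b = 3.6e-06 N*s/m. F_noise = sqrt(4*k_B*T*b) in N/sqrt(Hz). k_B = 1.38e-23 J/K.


Step 1: Compute 4 * k_B * T * b
= 4 * 1.38e-23 * 296 * 3.6e-06
= 5.8821e-26 N^2/Hz
Step 2: F_noise = sqrt(5.8821e-26)
F_noise = 2.43e-13 N/sqrt(Hz)


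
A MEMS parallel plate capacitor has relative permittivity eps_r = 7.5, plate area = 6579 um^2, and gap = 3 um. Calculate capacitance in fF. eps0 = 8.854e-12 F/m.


Step 1: Convert area to m^2: A = 6579e-12 m^2
Step 2: Convert gap to m: d = 3e-6 m
Step 3: C = eps0 * eps_r * A / d
C = 8.854e-12 * 7.5 * 6579e-12 / 3e-6
Step 4: Convert to fF (multiply by 1e15).
C = 145.63 fF


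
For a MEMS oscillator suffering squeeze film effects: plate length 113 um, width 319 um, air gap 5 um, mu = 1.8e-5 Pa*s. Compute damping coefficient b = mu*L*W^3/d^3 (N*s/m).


Step 1: Convert to SI.
L = 113e-6 m, W = 319e-6 m, d = 5e-6 m
Step 2: W^3 = (319e-6)^3 = 3.25e-11 m^3
Step 3: d^3 = (5e-6)^3 = 1.25e-16 m^3
Step 4: b = 1.8e-5 * 113e-6 * 3.25e-11 / 1.25e-16
b = 5.28e-04 N*s/m


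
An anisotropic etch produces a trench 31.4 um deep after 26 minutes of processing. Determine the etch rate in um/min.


Step 1: Etch rate = depth / time
Step 2: rate = 31.4 / 26
rate = 1.208 um/min


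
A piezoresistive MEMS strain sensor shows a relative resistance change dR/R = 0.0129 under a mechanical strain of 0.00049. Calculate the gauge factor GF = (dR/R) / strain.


Step 1: Identify values.
dR/R = 0.0129, strain = 0.00049
Step 2: GF = (dR/R) / strain = 0.0129 / 0.00049
GF = 26.3


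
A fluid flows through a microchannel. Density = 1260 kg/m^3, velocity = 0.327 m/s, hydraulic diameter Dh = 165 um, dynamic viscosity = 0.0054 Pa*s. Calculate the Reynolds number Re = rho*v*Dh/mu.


Step 1: Convert Dh to meters: Dh = 165e-6 m
Step 2: Re = rho * v * Dh / mu
Re = 1260 * 0.327 * 165e-6 / 0.0054
Re = 12.59


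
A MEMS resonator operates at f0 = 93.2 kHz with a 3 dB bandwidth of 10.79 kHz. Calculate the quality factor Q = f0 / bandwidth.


Step 1: Q = f0 / bandwidth
Step 2: Q = 93.2 / 10.79
Q = 8.6


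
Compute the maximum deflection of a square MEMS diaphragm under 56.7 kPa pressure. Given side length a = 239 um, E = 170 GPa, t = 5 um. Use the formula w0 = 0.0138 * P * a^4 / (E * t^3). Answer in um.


Step 1: Convert pressure to compatible units (E is in GPa, so P in GPa).
P = 56.7 kPa = 56.7e-6 GPa
Step 2: Compute numerator: 0.0138 * P * a^4.
a^4 = 239^4 = 3262808641
numerator = 0.0138 * 56.7e-6 * 3262808641 = 2.55302e+03
Step 3: Compute denominator: E * t^3 = 170 * 5^3 = 21250
Step 4: w0 = numerator / denominator = 2.55302e+03 / 21250 = 0.1201 um


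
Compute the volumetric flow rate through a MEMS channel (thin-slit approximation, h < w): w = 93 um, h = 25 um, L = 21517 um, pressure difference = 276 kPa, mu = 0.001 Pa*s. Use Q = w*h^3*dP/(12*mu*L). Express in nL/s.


Step 1: Convert all dimensions to SI (meters).
w = 93e-6 m, h = 25e-6 m, L = 21517e-6 m, dP = 276e3 Pa
Step 2: Q = w * h^3 * dP / (12 * mu * L)
Q = 93e-6 * (25e-6)^3 * 276e3 / (12 * 0.001 * 21517e-6) = 1.55327764e-09 m^3/s
Step 3: Convert Q from m^3/s to nL/s (1 m^3 = 1e12 nL, so multiply by 1e12).
Q = 1553.278 nL/s


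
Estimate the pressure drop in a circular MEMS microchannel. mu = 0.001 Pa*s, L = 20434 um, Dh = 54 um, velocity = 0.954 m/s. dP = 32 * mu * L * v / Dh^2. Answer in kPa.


Step 1: Convert to SI: L = 20434e-6 m, Dh = 54e-6 m
Step 2: dP = 32 * 0.001 * 20434e-6 * 0.954 / (54e-6)^2
Step 3: dP = 213926.32 Pa
Step 4: Convert to kPa: dP = 213.93 kPa


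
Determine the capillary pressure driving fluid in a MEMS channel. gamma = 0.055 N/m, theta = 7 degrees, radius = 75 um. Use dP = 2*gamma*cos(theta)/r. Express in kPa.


Step 1: cos(7 deg) = 0.9925
Step 2: Convert r to m: r = 75e-6 m
Step 3: dP = 2 * 0.055 * 0.9925 / 75e-6 = 1455.7 Pa
Step 4: Convert Pa to kPa (divide by 1000).
dP = 1.46 kPa


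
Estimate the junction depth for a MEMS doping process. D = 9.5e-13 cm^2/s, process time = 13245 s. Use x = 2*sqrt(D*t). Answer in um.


Step 1: Compute D*t = 9.5e-13 * 13245 = 1.258275e-08 cm^2
Step 2: sqrt(D*t) = 1.12173e-04 cm
Step 3: x = 2 * 1.12173e-04 cm = 2.24346e-04 cm
Step 4: Convert to um (1 cm = 1e4 um): x = 2.243 um


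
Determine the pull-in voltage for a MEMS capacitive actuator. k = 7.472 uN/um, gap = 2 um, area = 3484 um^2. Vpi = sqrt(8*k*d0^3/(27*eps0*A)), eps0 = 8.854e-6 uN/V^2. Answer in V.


Step 1: Compute numerator: 8 * k * d0^3 = 8 * 7.472 * 2^3 = 478.208
Step 2: Compute denominator: 27 * eps0 * A = 27 * 8.854e-6 * 3484 = 0.832878
Step 3: Vpi = sqrt(478.208 / 0.832878)
Vpi = 23.96 V


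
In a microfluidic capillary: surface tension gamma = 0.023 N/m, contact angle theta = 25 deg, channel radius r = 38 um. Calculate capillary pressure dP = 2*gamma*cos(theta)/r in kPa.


Step 1: cos(25 deg) = 0.9063
Step 2: Convert r to m: r = 38e-6 m
Step 3: dP = 2 * 0.023 * 0.9063 / 38e-6 = 1097.1 Pa
Step 4: Convert Pa to kPa (divide by 1000).
dP = 1.1 kPa


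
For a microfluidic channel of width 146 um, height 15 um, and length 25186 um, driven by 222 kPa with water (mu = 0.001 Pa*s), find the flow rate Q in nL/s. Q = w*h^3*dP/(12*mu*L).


Step 1: Convert all dimensions to SI (meters).
w = 146e-6 m, h = 15e-6 m, L = 25186e-6 m, dP = 222e3 Pa
Step 2: Q = w * h^3 * dP / (12 * mu * L)
Q = 146e-6 * (15e-6)^3 * 222e3 / (12 * 0.001 * 25186e-6) = 3.6194215e-10 m^3/s
Step 3: Convert Q from m^3/s to nL/s (1 m^3 = 1e12 nL, so multiply by 1e12).
Q = 361.942 nL/s


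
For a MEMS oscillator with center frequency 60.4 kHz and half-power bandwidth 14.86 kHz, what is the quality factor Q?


Step 1: Q = f0 / bandwidth
Step 2: Q = 60.4 / 14.86
Q = 4.1


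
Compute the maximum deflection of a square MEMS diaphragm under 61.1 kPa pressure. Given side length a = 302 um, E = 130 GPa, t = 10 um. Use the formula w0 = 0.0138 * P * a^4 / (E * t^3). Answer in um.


Step 1: Convert pressure to compatible units (E is in GPa, so P in GPa).
P = 61.1 kPa = 61.1e-6 GPa
Step 2: Compute numerator: 0.0138 * P * a^4.
a^4 = 302^4 = 8318169616
numerator = 0.0138 * 61.1e-6 * 8318169616 = 7.014e+03
Step 3: Compute denominator: E * t^3 = 130 * 10^3 = 130000
Step 4: w0 = numerator / denominator = 7.014e+03 / 130000 = 0.054 um


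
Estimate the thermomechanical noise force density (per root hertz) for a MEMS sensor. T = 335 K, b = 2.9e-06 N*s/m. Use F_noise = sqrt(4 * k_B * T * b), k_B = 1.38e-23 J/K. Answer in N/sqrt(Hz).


Step 1: Compute 4 * k_B * T * b
= 4 * 1.38e-23 * 335 * 2.9e-06
= 5.3627e-26 N^2/Hz
Step 2: F_noise = sqrt(5.3627e-26)
F_noise = 2.32e-13 N/sqrt(Hz)


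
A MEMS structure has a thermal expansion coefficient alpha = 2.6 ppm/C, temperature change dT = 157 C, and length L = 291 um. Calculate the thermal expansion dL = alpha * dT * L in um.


Step 1: Convert CTE: alpha = 2.6 ppm/C = 2.6e-6 /C
Step 2: dL = 2.6e-6 * 157 * 291
dL = 0.1188 um


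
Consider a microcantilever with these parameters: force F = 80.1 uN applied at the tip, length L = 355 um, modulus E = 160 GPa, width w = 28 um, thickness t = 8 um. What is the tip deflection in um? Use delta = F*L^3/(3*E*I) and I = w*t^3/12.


Step 1: Calculate the second moment of area.
I = w * t^3 / 12 = 28 * 8^3 / 12 = 1194.6667 um^4
Step 2: Convert E to consistent units (1 GPa = 1000 uN/um^2).
E = 160 GPa = 160000 uN/um^2
Step 3: Calculate tip deflection.
delta = F * L^3 / (3 * E * I)
delta = 80.1 * 355^3 / (3 * 160000 * 1194.6667)
delta = 6.2493 um


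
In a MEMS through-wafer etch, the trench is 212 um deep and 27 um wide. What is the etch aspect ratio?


Step 1: AR = depth / width
Step 2: AR = 212 / 27
AR = 7.9


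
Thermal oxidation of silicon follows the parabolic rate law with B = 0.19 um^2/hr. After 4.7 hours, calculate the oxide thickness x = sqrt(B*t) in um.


Step 1: Compute B*t = 0.19 * 4.7 = 0.893
Step 2: x = sqrt(0.893)
x = 0.945 um


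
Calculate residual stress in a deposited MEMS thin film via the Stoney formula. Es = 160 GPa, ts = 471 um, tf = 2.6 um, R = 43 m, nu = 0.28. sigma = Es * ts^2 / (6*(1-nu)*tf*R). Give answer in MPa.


Step 1: Compute numerator: Es * ts^2 = 160 * 471^2 = 35494560 (GPa*um^2)
Step 2: Compute denominator (R in um): 6*(1-nu)*tf*R = 6*0.72*2.6*43e6 = 482976000.0 (um^2)
Step 3: sigma (GPa) = 35494560 / 482976000.0 = 7.3491e-02 GPa
Step 4: Convert to MPa (x1000): sigma = 73.5 MPa


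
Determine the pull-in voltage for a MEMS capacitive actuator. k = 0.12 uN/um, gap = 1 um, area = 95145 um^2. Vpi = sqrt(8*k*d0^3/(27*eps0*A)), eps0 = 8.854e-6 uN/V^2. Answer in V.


Step 1: Compute numerator: 8 * k * d0^3 = 8 * 0.12 * 1^3 = 0.96
Step 2: Compute denominator: 27 * eps0 * A = 27 * 8.854e-6 * 95145 = 22.745173
Step 3: Vpi = sqrt(0.96 / 22.745173)
Vpi = 0.21 V


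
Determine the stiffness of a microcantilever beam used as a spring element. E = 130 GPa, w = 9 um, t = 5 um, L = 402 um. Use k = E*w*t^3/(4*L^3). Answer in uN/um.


Step 1: Convert E to consistent units (1 GPa = 1000 uN/um^2).
E = 130 GPa = 130000 uN/um^2
Step 2: Compute t^3 = 5^3 = 125
Step 3: Compute L^3 = 402^3 = 64964808
Step 4: k = 130000 * 9 * 125 / (4 * 64964808)
k = 0.5628 uN/um


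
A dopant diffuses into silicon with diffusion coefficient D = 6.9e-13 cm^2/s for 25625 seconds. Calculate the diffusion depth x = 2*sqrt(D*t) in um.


Step 1: Compute D*t = 6.9e-13 * 25625 = 1.768125e-08 cm^2
Step 2: sqrt(D*t) = 1.32971e-04 cm
Step 3: x = 2 * 1.32971e-04 cm = 2.65942e-04 cm
Step 4: Convert to um (1 cm = 1e4 um): x = 2.659 um


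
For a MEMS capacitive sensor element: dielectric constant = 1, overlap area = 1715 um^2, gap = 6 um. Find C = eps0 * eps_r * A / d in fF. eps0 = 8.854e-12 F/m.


Step 1: Convert area to m^2: A = 1715e-12 m^2
Step 2: Convert gap to m: d = 6e-6 m
Step 3: C = eps0 * eps_r * A / d
C = 8.854e-12 * 1 * 1715e-12 / 6e-6
Step 4: Convert to fF (multiply by 1e15).
C = 2.53 fF


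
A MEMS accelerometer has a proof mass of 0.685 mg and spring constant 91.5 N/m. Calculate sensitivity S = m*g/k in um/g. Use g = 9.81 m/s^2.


Step 1: Convert mass: m = 0.685 mg = 6.85e-07 kg
Step 2: S = m * g / k = 6.85e-07 * 9.81 / 91.5
Step 3: S = 7.34e-08 m/g
Step 4: Convert to um/g: S = 0.073 um/g


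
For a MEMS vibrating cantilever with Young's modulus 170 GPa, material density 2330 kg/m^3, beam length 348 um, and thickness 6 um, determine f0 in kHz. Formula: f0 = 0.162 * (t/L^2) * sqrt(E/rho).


Step 1: Convert units to SI.
t_SI = 6e-6 m, L_SI = 348e-6 m
Step 2: Calculate sqrt(E/rho).
sqrt(170e9 / 2330) = 8541.74 m/s
Step 3: Compute f0.
f0 = 0.162 * 6e-6 / (348e-6)^2 * 8541.74 = 68557.4 Hz = 68.56 kHz


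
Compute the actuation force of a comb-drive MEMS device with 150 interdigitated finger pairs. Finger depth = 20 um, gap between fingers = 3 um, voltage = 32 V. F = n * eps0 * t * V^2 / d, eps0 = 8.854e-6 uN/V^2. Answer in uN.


Step 1: Parameters: n=150, eps0=8.854e-6 uN/V^2, t=20 um, V=32 V, d=3 um
Step 2: V^2 = 1024
Step 3: F = 150 * 8.854e-6 * 20 * 1024 / 3
F = 9.066 uN


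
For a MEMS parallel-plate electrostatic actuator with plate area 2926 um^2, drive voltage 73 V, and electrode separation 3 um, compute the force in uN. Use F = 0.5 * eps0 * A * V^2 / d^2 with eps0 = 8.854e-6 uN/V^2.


Step 1: Identify parameters.
eps0 = 8.854e-6 uN/V^2, A = 2926 um^2, V = 73 V, d = 3 um
Step 2: Compute V^2 = 73^2 = 5329
Step 3: Compute d^2 = 3^2 = 9
Step 4: F = 0.5 * 8.854e-6 * 2926 * 5329 / 9
F = 7.67 uN


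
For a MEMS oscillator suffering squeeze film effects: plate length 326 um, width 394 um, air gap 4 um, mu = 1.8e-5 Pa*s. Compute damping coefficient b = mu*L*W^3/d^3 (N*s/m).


Step 1: Convert to SI.
L = 326e-6 m, W = 394e-6 m, d = 4e-6 m
Step 2: W^3 = (394e-6)^3 = 6.12e-11 m^3
Step 3: d^3 = (4e-6)^3 = 6.40e-17 m^3
Step 4: b = 1.8e-5 * 326e-6 * 6.12e-11 / 6.40e-17
b = 5.61e-03 N*s/m


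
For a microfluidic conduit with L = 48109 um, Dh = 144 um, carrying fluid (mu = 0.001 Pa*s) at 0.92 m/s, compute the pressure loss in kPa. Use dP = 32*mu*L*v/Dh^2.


Step 1: Convert to SI: L = 48109e-6 m, Dh = 144e-6 m
Step 2: dP = 32 * 0.001 * 48109e-6 * 0.92 / (144e-6)^2
Step 3: dP = 68302.90 Pa
Step 4: Convert to kPa: dP = 68.3 kPa


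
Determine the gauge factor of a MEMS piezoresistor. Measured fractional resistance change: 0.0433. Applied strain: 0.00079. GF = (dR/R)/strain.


Step 1: Identify values.
dR/R = 0.0433, strain = 0.00079
Step 2: GF = (dR/R) / strain = 0.0433 / 0.00079
GF = 54.8


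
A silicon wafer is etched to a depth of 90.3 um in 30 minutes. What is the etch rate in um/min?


Step 1: Etch rate = depth / time
Step 2: rate = 90.3 / 30
rate = 3.01 um/min


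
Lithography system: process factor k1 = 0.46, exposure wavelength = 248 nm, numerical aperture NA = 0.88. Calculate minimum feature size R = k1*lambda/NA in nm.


Step 1: Identify values: k1 = 0.46, lambda = 248 nm, NA = 0.88
Step 2: R = k1 * lambda / NA
R = 0.46 * 248 / 0.88
R = 129.6 nm


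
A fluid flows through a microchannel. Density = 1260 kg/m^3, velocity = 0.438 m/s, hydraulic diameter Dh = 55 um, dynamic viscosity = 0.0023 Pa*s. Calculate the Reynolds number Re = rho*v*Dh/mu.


Step 1: Convert Dh to meters: Dh = 55e-6 m
Step 2: Re = rho * v * Dh / mu
Re = 1260 * 0.438 * 55e-6 / 0.0023
Re = 13.197


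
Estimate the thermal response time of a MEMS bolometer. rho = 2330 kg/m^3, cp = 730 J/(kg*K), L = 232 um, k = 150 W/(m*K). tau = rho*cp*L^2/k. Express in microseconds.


Step 1: Convert L to m: L = 232e-6 m
Step 2: L^2 = (232e-6)^2 = 5.3824e-08 m^2
Step 3: tau = 2330 * 730 * 5.3824e-08 / 150 = 6.1032828e-04 s
Step 4: Convert to microseconds (multiply by 1e6).
tau = 610.328 us


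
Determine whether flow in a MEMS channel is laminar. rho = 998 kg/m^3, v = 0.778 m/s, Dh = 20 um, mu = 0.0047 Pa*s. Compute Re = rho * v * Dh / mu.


Step 1: Convert Dh to meters: Dh = 20e-6 m
Step 2: Re = rho * v * Dh / mu
Re = 998 * 0.778 * 20e-6 / 0.0047
Re = 3.304
Since Re = 3.304 is below ~2300, the flow is laminar.


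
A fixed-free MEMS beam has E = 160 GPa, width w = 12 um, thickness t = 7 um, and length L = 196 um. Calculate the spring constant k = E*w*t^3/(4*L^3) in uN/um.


Step 1: Convert E to consistent units (1 GPa = 1000 uN/um^2).
E = 160 GPa = 160000 uN/um^2
Step 2: Compute t^3 = 7^3 = 343
Step 3: Compute L^3 = 196^3 = 7529536
Step 4: k = 160000 * 12 * 343 / (4 * 7529536)
k = 21.8659 uN/um


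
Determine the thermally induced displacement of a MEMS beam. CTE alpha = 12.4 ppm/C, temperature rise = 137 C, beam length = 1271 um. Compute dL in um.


Step 1: Convert CTE: alpha = 12.4 ppm/C = 12.4e-6 /C
Step 2: dL = 12.4e-6 * 137 * 1271
dL = 2.1592 um


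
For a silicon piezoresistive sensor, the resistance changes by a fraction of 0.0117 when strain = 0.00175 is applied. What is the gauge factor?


Step 1: Identify values.
dR/R = 0.0117, strain = 0.00175
Step 2: GF = (dR/R) / strain = 0.0117 / 0.00175
GF = 6.7


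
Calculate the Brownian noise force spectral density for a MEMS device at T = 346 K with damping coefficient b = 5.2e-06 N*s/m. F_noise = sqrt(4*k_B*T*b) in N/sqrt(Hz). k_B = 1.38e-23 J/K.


Step 1: Compute 4 * k_B * T * b
= 4 * 1.38e-23 * 346 * 5.2e-06
= 9.9316e-26 N^2/Hz
Step 2: F_noise = sqrt(9.9316e-26)
F_noise = 3.15e-13 N/sqrt(Hz)


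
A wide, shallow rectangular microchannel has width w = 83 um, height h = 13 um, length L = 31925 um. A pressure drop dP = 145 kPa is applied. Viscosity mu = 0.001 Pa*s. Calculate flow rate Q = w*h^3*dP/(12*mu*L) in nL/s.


Step 1: Convert all dimensions to SI (meters).
w = 83e-6 m, h = 13e-6 m, L = 31925e-6 m, dP = 145e3 Pa
Step 2: Q = w * h^3 * dP / (12 * mu * L)
Q = 83e-6 * (13e-6)^3 * 145e3 / (12 * 0.001 * 31925e-6) = 6.901826e-11 m^3/s
Step 3: Convert Q from m^3/s to nL/s (1 m^3 = 1e12 nL, so multiply by 1e12).
Q = 69.018 nL/s


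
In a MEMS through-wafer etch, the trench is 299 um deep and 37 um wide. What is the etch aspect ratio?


Step 1: AR = depth / width
Step 2: AR = 299 / 37
AR = 8.1


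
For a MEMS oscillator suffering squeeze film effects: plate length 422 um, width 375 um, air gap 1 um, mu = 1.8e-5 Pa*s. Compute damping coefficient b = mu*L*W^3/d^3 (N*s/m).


Step 1: Convert to SI.
L = 422e-6 m, W = 375e-6 m, d = 1e-6 m
Step 2: W^3 = (375e-6)^3 = 5.27e-11 m^3
Step 3: d^3 = (1e-6)^3 = 1.00e-18 m^3
Step 4: b = 1.8e-5 * 422e-6 * 5.27e-11 / 1.00e-18
b = 4.01e-01 N*s/m


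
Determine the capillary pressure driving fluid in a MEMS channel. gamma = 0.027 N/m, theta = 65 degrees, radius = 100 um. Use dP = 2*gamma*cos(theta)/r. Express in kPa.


Step 1: cos(65 deg) = 0.4226
Step 2: Convert r to m: r = 100e-6 m
Step 3: dP = 2 * 0.027 * 0.4226 / 100e-6 = 228.2 Pa
Step 4: Convert Pa to kPa (divide by 1000).
dP = 0.23 kPa


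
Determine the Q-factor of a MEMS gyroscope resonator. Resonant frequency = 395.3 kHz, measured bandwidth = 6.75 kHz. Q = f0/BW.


Step 1: Q = f0 / bandwidth
Step 2: Q = 395.3 / 6.75
Q = 58.6


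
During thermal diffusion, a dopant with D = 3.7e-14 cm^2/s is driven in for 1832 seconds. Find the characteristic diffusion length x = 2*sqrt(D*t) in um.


Step 1: Compute D*t = 3.7e-14 * 1832 = 6.7784e-11 cm^2
Step 2: sqrt(D*t) = 8.2331e-06 cm
Step 3: x = 2 * 8.2331e-06 cm = 1.64662e-05 cm
Step 4: Convert to um (1 cm = 1e4 um): x = 0.165 um


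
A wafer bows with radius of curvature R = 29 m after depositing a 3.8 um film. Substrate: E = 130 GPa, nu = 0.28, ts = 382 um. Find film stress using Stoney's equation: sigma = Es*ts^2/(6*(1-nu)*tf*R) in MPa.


Step 1: Compute numerator: Es * ts^2 = 130 * 382^2 = 18970120 (GPa*um^2)
Step 2: Compute denominator (R in um): 6*(1-nu)*tf*R = 6*0.72*3.8*29e6 = 476064000.0 (um^2)
Step 3: sigma (GPa) = 18970120 / 476064000.0 = 3.9848e-02 GPa
Step 4: Convert to MPa (x1000): sigma = 39.8 MPa


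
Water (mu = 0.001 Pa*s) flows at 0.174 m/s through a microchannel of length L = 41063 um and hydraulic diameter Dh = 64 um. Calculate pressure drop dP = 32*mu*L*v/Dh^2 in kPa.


Step 1: Convert to SI: L = 41063e-6 m, Dh = 64e-6 m
Step 2: dP = 32 * 0.001 * 41063e-6 * 0.174 / (64e-6)^2
Step 3: dP = 55820.02 Pa
Step 4: Convert to kPa: dP = 55.82 kPa


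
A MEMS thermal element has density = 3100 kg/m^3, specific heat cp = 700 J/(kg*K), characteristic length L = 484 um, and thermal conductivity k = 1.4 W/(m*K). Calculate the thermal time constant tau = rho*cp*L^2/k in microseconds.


Step 1: Convert L to m: L = 484e-6 m
Step 2: L^2 = (484e-6)^2 = 2.34256e-07 m^2
Step 3: tau = 3100 * 700 * 2.34256e-07 / 1.4 = 3.630968e-01 s
Step 4: Convert to microseconds (multiply by 1e6).
tau = 363096.8 us


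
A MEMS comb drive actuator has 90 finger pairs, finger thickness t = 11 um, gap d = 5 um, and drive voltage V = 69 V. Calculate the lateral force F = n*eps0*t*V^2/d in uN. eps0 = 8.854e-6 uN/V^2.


Step 1: Parameters: n=90, eps0=8.854e-6 uN/V^2, t=11 um, V=69 V, d=5 um
Step 2: V^2 = 4761
Step 3: F = 90 * 8.854e-6 * 11 * 4761 / 5
F = 8.346 uN


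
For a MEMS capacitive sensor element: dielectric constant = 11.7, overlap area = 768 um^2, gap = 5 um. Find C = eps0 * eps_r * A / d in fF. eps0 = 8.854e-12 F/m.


Step 1: Convert area to m^2: A = 768e-12 m^2
Step 2: Convert gap to m: d = 5e-6 m
Step 3: C = eps0 * eps_r * A / d
C = 8.854e-12 * 11.7 * 768e-12 / 5e-6
Step 4: Convert to fF (multiply by 1e15).
C = 15.91 fF


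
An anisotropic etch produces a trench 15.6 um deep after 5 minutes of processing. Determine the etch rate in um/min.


Step 1: Etch rate = depth / time
Step 2: rate = 15.6 / 5
rate = 3.12 um/min


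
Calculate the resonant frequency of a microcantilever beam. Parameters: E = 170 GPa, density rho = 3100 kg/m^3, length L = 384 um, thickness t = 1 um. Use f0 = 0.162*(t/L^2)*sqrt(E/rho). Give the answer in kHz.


Step 1: Convert units to SI.
t_SI = 1e-6 m, L_SI = 384e-6 m
Step 2: Calculate sqrt(E/rho).
sqrt(170e9 / 3100) = 7405.32 m/s
Step 3: Compute f0.
f0 = 0.162 * 1e-6 / (384e-6)^2 * 7405.32 = 8135.7 Hz = 8.14 kHz


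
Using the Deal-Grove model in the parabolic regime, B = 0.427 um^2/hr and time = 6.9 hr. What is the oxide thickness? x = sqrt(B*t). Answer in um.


Step 1: Compute B*t = 0.427 * 6.9 = 2.9463
Step 2: x = sqrt(2.9463)
x = 1.716 um


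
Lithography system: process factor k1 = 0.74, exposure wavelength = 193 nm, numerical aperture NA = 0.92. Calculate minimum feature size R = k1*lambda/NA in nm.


Step 1: Identify values: k1 = 0.74, lambda = 193 nm, NA = 0.92
Step 2: R = k1 * lambda / NA
R = 0.74 * 193 / 0.92
R = 155.2 nm


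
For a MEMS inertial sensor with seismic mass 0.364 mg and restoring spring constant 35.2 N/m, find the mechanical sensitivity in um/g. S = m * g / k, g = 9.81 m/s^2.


Step 1: Convert mass: m = 0.364 mg = 3.64e-07 kg
Step 2: S = m * g / k = 3.64e-07 * 9.81 / 35.2
Step 3: S = 1.01e-07 m/g
Step 4: Convert to um/g: S = 0.101 um/g


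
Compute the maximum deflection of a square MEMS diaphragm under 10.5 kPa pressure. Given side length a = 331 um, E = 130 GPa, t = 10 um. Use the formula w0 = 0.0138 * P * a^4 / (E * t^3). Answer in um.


Step 1: Convert pressure to compatible units (E is in GPa, so P in GPa).
P = 10.5 kPa = 10.5e-6 GPa
Step 2: Compute numerator: 0.0138 * P * a^4.
a^4 = 331^4 = 12003612721
numerator = 0.0138 * 10.5e-6 * 12003612721 = 1.7393e+03
Step 3: Compute denominator: E * t^3 = 130 * 10^3 = 130000
Step 4: w0 = numerator / denominator = 1.7393e+03 / 130000 = 0.0134 um


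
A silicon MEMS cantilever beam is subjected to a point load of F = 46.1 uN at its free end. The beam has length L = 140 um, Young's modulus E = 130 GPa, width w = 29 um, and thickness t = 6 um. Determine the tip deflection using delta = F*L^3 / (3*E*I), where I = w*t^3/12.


Step 1: Calculate the second moment of area.
I = w * t^3 / 12 = 29 * 6^3 / 12 = 522.0 um^4
Step 2: Convert E to consistent units (1 GPa = 1000 uN/um^2).
E = 130 GPa = 130000 uN/um^2
Step 3: Calculate tip deflection.
delta = F * L^3 / (3 * E * I)
delta = 46.1 * 140^3 / (3 * 130000 * 522.0)
delta = 0.6214 um


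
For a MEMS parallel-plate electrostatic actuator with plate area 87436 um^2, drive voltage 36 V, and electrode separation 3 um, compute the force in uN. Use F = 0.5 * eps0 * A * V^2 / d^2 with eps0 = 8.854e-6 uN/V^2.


Step 1: Identify parameters.
eps0 = 8.854e-6 uN/V^2, A = 87436 um^2, V = 36 V, d = 3 um
Step 2: Compute V^2 = 36^2 = 1296
Step 3: Compute d^2 = 3^2 = 9
Step 4: F = 0.5 * 8.854e-6 * 87436 * 1296 / 9
F = 55.739 uN


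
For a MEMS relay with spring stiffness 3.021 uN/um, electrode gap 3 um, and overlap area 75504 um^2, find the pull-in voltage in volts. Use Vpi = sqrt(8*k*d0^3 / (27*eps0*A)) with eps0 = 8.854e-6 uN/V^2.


Step 1: Compute numerator: 8 * k * d0^3 = 8 * 3.021 * 3^3 = 652.536
Step 2: Compute denominator: 27 * eps0 * A = 27 * 8.854e-6 * 75504 = 18.049835
Step 3: Vpi = sqrt(652.536 / 18.049835)
Vpi = 6.01 V


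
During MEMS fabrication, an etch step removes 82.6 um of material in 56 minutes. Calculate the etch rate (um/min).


Step 1: Etch rate = depth / time
Step 2: rate = 82.6 / 56
rate = 1.475 um/min


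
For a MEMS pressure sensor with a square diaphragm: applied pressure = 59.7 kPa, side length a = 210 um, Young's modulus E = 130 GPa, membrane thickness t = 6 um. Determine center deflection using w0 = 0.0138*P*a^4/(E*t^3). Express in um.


Step 1: Convert pressure to compatible units (E is in GPa, so P in GPa).
P = 59.7 kPa = 59.7e-6 GPa
Step 2: Compute numerator: 0.0138 * P * a^4.
a^4 = 210^4 = 1944810000
numerator = 0.0138 * 59.7e-6 * 1944810000 = 1.6023e+03
Step 3: Compute denominator: E * t^3 = 130 * 6^3 = 28080
Step 4: w0 = numerator / denominator = 1.6023e+03 / 28080 = 0.0571 um


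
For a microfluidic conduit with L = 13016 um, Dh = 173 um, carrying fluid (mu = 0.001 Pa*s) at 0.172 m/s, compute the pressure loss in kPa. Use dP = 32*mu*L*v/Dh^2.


Step 1: Convert to SI: L = 13016e-6 m, Dh = 173e-6 m
Step 2: dP = 32 * 0.001 * 13016e-6 * 0.172 / (173e-6)^2
Step 3: dP = 2393.67 Pa
Step 4: Convert to kPa: dP = 2.39 kPa


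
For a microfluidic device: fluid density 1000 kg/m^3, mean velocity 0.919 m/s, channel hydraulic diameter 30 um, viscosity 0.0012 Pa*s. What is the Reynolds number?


Step 1: Convert Dh to meters: Dh = 30e-6 m
Step 2: Re = rho * v * Dh / mu
Re = 1000 * 0.919 * 30e-6 / 0.0012
Re = 22.975


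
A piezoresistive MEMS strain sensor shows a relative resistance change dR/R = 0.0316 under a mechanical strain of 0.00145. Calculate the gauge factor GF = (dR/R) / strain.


Step 1: Identify values.
dR/R = 0.0316, strain = 0.00145
Step 2: GF = (dR/R) / strain = 0.0316 / 0.00145
GF = 21.8


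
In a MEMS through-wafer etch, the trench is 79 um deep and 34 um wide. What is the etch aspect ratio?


Step 1: AR = depth / width
Step 2: AR = 79 / 34
AR = 2.3


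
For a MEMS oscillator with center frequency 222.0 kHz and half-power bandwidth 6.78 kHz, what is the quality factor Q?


Step 1: Q = f0 / bandwidth
Step 2: Q = 222.0 / 6.78
Q = 32.7


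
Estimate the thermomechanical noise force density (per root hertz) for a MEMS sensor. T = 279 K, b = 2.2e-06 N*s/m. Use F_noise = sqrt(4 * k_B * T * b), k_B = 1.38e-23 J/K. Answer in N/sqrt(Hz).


Step 1: Compute 4 * k_B * T * b
= 4 * 1.38e-23 * 279 * 2.2e-06
= 3.3882e-26 N^2/Hz
Step 2: F_noise = sqrt(3.3882e-26)
F_noise = 1.84e-13 N/sqrt(Hz)


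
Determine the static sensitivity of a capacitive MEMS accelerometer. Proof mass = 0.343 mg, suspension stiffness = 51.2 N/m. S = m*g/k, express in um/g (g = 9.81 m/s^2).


Step 1: Convert mass: m = 0.343 mg = 3.43e-07 kg
Step 2: S = m * g / k = 3.43e-07 * 9.81 / 51.2
Step 3: S = 6.57e-08 m/g
Step 4: Convert to um/g: S = 0.066 um/g


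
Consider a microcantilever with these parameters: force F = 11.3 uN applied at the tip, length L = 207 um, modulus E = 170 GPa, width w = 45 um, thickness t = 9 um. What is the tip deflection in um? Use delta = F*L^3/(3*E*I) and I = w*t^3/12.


Step 1: Calculate the second moment of area.
I = w * t^3 / 12 = 45 * 9^3 / 12 = 2733.75 um^4
Step 2: Convert E to consistent units (1 GPa = 1000 uN/um^2).
E = 170 GPa = 170000 uN/um^2
Step 3: Calculate tip deflection.
delta = F * L^3 / (3 * E * I)
delta = 11.3 * 207^3 / (3 * 170000 * 2733.75)
delta = 0.0719 um


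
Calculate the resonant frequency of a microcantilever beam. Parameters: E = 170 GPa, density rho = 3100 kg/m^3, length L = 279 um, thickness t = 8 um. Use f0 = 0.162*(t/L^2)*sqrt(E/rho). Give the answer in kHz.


Step 1: Convert units to SI.
t_SI = 8e-6 m, L_SI = 279e-6 m
Step 2: Calculate sqrt(E/rho).
sqrt(170e9 / 3100) = 7405.32 m/s
Step 3: Compute f0.
f0 = 0.162 * 8e-6 / (279e-6)^2 * 7405.32 = 123293.6 Hz = 123.29 kHz


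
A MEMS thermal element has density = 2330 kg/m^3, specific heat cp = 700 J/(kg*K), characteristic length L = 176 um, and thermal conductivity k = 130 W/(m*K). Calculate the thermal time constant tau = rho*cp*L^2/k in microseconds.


Step 1: Convert L to m: L = 176e-6 m
Step 2: L^2 = (176e-6)^2 = 3.0976e-08 m^2
Step 3: tau = 2330 * 700 * 3.0976e-08 / 130 = 3.886297e-04 s
Step 4: Convert to microseconds (multiply by 1e6).
tau = 388.63 us


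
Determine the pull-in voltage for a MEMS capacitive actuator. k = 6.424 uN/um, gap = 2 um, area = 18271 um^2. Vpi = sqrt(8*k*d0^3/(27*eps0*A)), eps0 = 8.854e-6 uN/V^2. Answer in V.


Step 1: Compute numerator: 8 * k * d0^3 = 8 * 6.424 * 2^3 = 411.136
Step 2: Compute denominator: 27 * eps0 * A = 27 * 8.854e-6 * 18271 = 4.367829
Step 3: Vpi = sqrt(411.136 / 4.367829)
Vpi = 9.7 V


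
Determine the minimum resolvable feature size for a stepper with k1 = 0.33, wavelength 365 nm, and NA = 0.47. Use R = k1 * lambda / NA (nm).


Step 1: Identify values: k1 = 0.33, lambda = 365 nm, NA = 0.47
Step 2: R = k1 * lambda / NA
R = 0.33 * 365 / 0.47
R = 256.3 nm


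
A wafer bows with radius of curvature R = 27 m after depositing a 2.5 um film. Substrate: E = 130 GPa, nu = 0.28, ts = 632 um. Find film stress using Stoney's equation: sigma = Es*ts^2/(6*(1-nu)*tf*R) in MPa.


Step 1: Compute numerator: Es * ts^2 = 130 * 632^2 = 51925120 (GPa*um^2)
Step 2: Compute denominator (R in um): 6*(1-nu)*tf*R = 6*0.72*2.5*27e6 = 291600000.0 (um^2)
Step 3: sigma (GPa) = 51925120 / 291600000.0 = 1.7807e-01 GPa
Step 4: Convert to MPa (x1000): sigma = 178.1 MPa


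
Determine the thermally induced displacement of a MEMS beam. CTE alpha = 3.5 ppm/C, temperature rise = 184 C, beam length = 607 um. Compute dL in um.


Step 1: Convert CTE: alpha = 3.5 ppm/C = 3.5e-6 /C
Step 2: dL = 3.5e-6 * 184 * 607
dL = 0.3909 um


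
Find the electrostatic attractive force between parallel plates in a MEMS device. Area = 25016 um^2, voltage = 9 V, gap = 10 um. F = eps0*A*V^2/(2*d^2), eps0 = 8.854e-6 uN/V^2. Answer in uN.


Step 1: Identify parameters.
eps0 = 8.854e-6 uN/V^2, A = 25016 um^2, V = 9 V, d = 10 um
Step 2: Compute V^2 = 9^2 = 81
Step 3: Compute d^2 = 10^2 = 100
Step 4: F = 0.5 * 8.854e-6 * 25016 * 81 / 100
F = 0.09 uN


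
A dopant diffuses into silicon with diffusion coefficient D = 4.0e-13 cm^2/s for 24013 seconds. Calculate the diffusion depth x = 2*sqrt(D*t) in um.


Step 1: Compute D*t = 4.0e-13 * 24013 = 9.6052e-09 cm^2
Step 2: sqrt(D*t) = 9.8006e-05 cm
Step 3: x = 2 * 9.8006e-05 cm = 1.96012e-04 cm
Step 4: Convert to um (1 cm = 1e4 um): x = 1.96 um


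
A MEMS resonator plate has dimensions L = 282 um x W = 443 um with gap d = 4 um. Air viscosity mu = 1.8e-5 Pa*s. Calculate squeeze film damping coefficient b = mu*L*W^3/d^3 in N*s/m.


Step 1: Convert to SI.
L = 282e-6 m, W = 443e-6 m, d = 4e-6 m
Step 2: W^3 = (443e-6)^3 = 8.69e-11 m^3
Step 3: d^3 = (4e-6)^3 = 6.40e-17 m^3
Step 4: b = 1.8e-5 * 282e-6 * 8.69e-11 / 6.40e-17
b = 6.90e-03 N*s/m


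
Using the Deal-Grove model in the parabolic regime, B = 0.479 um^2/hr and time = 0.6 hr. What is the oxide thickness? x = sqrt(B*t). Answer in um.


Step 1: Compute B*t = 0.479 * 0.6 = 0.2874
Step 2: x = sqrt(0.2874)
x = 0.536 um


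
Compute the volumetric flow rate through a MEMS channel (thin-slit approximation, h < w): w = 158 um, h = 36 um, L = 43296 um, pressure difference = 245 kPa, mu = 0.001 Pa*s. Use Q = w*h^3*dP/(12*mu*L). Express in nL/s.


Step 1: Convert all dimensions to SI (meters).
w = 158e-6 m, h = 36e-6 m, L = 43296e-6 m, dP = 245e3 Pa
Step 2: Q = w * h^3 * dP / (12 * mu * L)
Q = 158e-6 * (36e-6)^3 * 245e3 / (12 * 0.001 * 43296e-6) = 3.47617517e-09 m^3/s
Step 3: Convert Q from m^3/s to nL/s (1 m^3 = 1e12 nL, so multiply by 1e12).
Q = 3476.175 nL/s


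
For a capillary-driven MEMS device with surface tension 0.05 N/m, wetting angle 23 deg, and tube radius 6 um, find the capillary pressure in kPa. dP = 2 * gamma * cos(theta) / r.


Step 1: cos(23 deg) = 0.9205
Step 2: Convert r to m: r = 6e-6 m
Step 3: dP = 2 * 0.05 * 0.9205 / 6e-6 = 15341.7 Pa
Step 4: Convert Pa to kPa (divide by 1000).
dP = 15.34 kPa


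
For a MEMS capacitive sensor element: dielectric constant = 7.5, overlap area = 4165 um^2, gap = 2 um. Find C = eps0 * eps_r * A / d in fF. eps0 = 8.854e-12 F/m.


Step 1: Convert area to m^2: A = 4165e-12 m^2
Step 2: Convert gap to m: d = 2e-6 m
Step 3: C = eps0 * eps_r * A / d
C = 8.854e-12 * 7.5 * 4165e-12 / 2e-6
Step 4: Convert to fF (multiply by 1e15).
C = 138.29 fF


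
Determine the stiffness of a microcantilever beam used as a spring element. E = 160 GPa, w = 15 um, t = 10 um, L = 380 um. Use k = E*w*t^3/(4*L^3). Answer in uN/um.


Step 1: Convert E to consistent units (1 GPa = 1000 uN/um^2).
E = 160 GPa = 160000 uN/um^2
Step 2: Compute t^3 = 10^3 = 1000
Step 3: Compute L^3 = 380^3 = 54872000
Step 4: k = 160000 * 15 * 1000 / (4 * 54872000)
k = 10.9345 uN/um


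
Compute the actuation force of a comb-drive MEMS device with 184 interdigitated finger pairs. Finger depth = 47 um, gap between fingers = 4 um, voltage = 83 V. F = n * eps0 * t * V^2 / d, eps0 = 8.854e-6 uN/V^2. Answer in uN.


Step 1: Parameters: n=184, eps0=8.854e-6 uN/V^2, t=47 um, V=83 V, d=4 um
Step 2: V^2 = 6889
Step 3: F = 184 * 8.854e-6 * 47 * 6889 / 4
F = 131.872 uN


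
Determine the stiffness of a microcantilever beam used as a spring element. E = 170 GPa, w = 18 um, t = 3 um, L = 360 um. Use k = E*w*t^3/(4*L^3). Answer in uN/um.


Step 1: Convert E to consistent units (1 GPa = 1000 uN/um^2).
E = 170 GPa = 170000 uN/um^2
Step 2: Compute t^3 = 3^3 = 27
Step 3: Compute L^3 = 360^3 = 46656000
Step 4: k = 170000 * 18 * 27 / (4 * 46656000)
k = 0.4427 uN/um
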